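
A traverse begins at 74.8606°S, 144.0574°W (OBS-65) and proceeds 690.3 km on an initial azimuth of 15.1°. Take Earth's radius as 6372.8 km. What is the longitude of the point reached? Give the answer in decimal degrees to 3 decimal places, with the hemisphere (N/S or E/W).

δ = d/R = 690.3/6372.8 = 0.108320 rad
φ₂ = arcsin(sin φ₁ cos δ + cos φ₁ sin δ cos θ)
   = arcsin(-0.96529·0.99414 + 0.26117·0.10811·0.96547) = -68.80832°
λ₂ = λ₁ + atan2(sin θ sin δ cos φ₁, cos δ − sin φ₁ sin φ₂) = -139.58912°

139.589°W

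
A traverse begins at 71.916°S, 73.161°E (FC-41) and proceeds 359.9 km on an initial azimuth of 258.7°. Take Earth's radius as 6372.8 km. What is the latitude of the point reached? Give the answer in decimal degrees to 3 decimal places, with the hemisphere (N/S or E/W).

72.273°S

δ = d/R = 359.9/6372.8 = 0.056474 rad
φ₂ = arcsin(sin φ₁ cos δ + cos φ₁ sin δ cos θ)
   = arcsin(-0.95060·0.99841 + 0.31041·0.05644·-0.19595) = -72.27338°
λ₂ = λ₁ + atan2(sin θ sin δ cos φ₁, cos δ − sin φ₁ sin φ₂) = 62.68705°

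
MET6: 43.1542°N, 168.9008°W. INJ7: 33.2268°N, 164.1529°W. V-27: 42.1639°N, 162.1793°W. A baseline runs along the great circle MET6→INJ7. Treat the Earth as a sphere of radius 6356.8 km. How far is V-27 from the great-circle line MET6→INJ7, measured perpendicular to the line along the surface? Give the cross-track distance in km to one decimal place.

δ₁₃ = central angle MET6→V-27 = 0.087960 rad  (haversine)
θ₁₃ = bearing MET6→V-27 = 99.037°,  θ₁₂ = bearing MET6→INJ7 = 157.891°
dₓₜ = R·arcsin(sin δ₁₃ · sin(θ₁₃ − θ₁₂)) = 6356.8·arcsin(0.08785·sin(-58.854°)) = -478.375 km
|dₓₜ| = 478.375 km

478.4 km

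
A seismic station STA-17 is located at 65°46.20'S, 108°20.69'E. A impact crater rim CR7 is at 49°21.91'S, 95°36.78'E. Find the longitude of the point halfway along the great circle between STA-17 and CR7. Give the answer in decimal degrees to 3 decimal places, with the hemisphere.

100.529°E

STA-17: φ = -65.77000°, λ = +108.34483°
CR7: φ = -49.36517°, λ = +95.61300°
Bx = cos φ₂ cos Δλ = 0.635223,  By = cos φ₂ sin Δλ = -0.143525
φₘ = atan2(sin φ₁ + sin φ₂, √((cos φ₁ + Bx)² + By²)) = -57.71950°
λₘ = λ₁ + atan2(By, cos φ₁ + Bx) = 100.52913°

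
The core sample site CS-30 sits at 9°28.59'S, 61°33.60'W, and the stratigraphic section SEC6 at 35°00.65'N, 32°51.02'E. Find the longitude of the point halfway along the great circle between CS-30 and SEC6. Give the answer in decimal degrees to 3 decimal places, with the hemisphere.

CS-30: φ = -9.47650°, λ = -61.56000°
SEC6: φ = +35.01083°, λ = +32.85033°
Bx = cos φ₂ cos Δλ = -0.062984,  By = cos φ₂ sin Δλ = 0.816618
φₘ = atan2(sin φ₁ + sin φ₂, √((cos φ₁ + Bx)² + By²)) = 18.35953°
λₘ = λ₁ + atan2(By, cos φ₁ + Bx) = -20.07080°

20.071°W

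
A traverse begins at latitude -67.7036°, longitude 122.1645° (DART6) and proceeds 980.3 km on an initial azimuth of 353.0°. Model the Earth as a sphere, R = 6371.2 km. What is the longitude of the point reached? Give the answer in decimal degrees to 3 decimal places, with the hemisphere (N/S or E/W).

δ = d/R = 980.3/6371.2 = 0.153864 rad
φ₂ = arcsin(sin φ₁ cos δ + cos φ₁ sin δ cos θ)
   = arcsin(-0.92523·0.98819 + 0.37940·0.15326·0.99255) = -58.93592°
λ₂ = λ₁ + atan2(sin θ sin δ cos φ₁, cos δ − sin φ₁ sin φ₂) = 120.09012°

120.090°E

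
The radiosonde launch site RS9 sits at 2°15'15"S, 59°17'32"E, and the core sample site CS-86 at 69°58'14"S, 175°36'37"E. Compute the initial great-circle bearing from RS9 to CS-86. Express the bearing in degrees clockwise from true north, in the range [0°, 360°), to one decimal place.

RS9: φ = -2.25417°, λ = +59.29222°
CS-86: φ = -69.97056°, λ = +175.61028°
Δλ = 116.3181°
y = sin Δλ · cos φ₂ = 0.307001
x = cos φ₁ sin φ₂ − sin φ₁ cos φ₂ cos Δλ = -0.944762
θ = atan2(y, x) = 161.9984° → 161.9984° (mod 360°)

162.0°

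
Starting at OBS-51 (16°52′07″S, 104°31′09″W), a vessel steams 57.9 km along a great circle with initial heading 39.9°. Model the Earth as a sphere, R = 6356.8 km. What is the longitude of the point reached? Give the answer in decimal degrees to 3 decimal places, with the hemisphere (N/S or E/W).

104.170°W

OBS-51: φ = -16.86861°, λ = -104.51917°
δ = d/R = 57.9/6356.8 = 0.009108 rad
φ₂ = arcsin(sin φ₁ cos δ + cos φ₁ sin δ cos θ)
   = arcsin(-0.29018·0.99996 + 0.95697·0.00911·0.76717) = -16.46796°
λ₂ = λ₁ + atan2(sin θ sin δ cos φ₁, cos δ − sin φ₁ sin φ₂) = -104.17010°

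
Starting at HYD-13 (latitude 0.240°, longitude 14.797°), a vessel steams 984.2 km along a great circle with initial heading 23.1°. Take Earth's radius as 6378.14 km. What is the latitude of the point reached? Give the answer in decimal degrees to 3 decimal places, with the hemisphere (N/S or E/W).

8.367°N

δ = d/R = 984.2/6378.14 = 0.154308 rad
φ₂ = arcsin(sin φ₁ cos δ + cos φ₁ sin δ cos θ)
   = arcsin(0.00419·0.98812 + 0.99999·0.15370·0.91982) = 8.36689°
λ₂ = λ₁ + atan2(sin θ sin δ cos φ₁, cos δ − sin φ₁ sin φ₂) = 18.29132°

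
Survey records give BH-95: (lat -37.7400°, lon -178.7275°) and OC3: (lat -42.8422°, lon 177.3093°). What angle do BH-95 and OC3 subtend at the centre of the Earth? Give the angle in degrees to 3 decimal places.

Δφ = -5.1022°,  Δλ = -3.9632°
a = sin²(Δφ/2) + cos φ₁ cos φ₂ sin²(Δλ/2) = 0.002674
c = 2·arcsin(√a) = 0.103477 rad = 5.9288°

5.929°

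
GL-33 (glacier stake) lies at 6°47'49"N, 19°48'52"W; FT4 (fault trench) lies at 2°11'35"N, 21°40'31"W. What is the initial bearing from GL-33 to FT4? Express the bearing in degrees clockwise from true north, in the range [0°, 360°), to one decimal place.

GL-33: φ = +6.79694°, λ = -19.81444°
FT4: φ = +2.19306°, λ = -21.67528°
Δλ = -1.8608°
y = sin Δλ · cos φ₂ = -0.032448
x = cos φ₁ sin φ₂ − sin φ₁ cos φ₂ cos Δλ = -0.080204
θ = atan2(y, x) = -157.9732° → 202.0268° (mod 360°)

202.0°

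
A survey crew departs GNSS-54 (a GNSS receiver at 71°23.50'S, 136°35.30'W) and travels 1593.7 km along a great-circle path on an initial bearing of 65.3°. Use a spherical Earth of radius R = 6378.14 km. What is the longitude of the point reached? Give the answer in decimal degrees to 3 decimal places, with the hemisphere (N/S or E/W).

107.698°W

GNSS-54: φ = -71.39167°, λ = -136.58833°
δ = d/R = 1593.7/6378.14 = 0.249869 rad
φ₂ = arcsin(sin φ₁ cos δ + cos φ₁ sin δ cos θ)
   = arcsin(-0.94772·0.96894 + 0.31910·0.24728·0.41787) = -62.29072°
λ₂ = λ₁ + atan2(sin θ sin δ cos φ₁, cos δ − sin φ₁ sin φ₂) = -107.69762°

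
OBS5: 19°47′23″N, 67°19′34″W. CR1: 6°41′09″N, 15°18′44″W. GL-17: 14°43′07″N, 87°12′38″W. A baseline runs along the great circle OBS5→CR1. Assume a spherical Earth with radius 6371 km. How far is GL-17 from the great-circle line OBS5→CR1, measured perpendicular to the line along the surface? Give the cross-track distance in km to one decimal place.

695.6 km

OBS5: φ = +19.78972°, λ = -67.32611°
CR1: φ = +6.68583°, λ = -15.31222°
GL-17: φ = +14.71861°, λ = -87.21056°
δ₁₃ = central angle OBS5→GL-17 = 0.342767 rad  (haversine)
θ₁₃ = bearing OBS5→GL-17 = 258.176°,  θ₁₂ = bearing OBS5→CR1 = 97.094°
dₓₜ = R·arcsin(sin δ₁₃ · sin(θ₁₃ − θ₁₂)) = 6371·arcsin(0.33609·sin(161.082°)) = 695.600 km
|dₓₜ| = 695.600 km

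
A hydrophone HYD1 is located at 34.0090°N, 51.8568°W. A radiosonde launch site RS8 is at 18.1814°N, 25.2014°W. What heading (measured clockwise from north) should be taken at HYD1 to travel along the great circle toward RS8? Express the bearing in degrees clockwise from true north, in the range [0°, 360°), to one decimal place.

Δλ = 26.6554°
y = sin Δλ · cos φ₂ = 0.426225
x = cos φ₁ sin φ₂ − sin φ₁ cos φ₂ cos Δλ = -0.216267
θ = atan2(y, x) = 116.9033° → 116.9033° (mod 360°)

116.9°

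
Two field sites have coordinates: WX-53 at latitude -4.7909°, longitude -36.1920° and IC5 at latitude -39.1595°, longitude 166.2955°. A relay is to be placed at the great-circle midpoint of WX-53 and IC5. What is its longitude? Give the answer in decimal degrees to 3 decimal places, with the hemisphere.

Bx = cos φ₂ cos Δλ = -0.716433,  By = cos φ₂ sin Δλ = -0.296573
φₘ = atan2(sin φ₁ + sin φ₂, √((cos φ₁ + Bx)² + By²)) = -60.29467°
λₘ = λ₁ + atan2(By, cos φ₁ + Bx) = -82.83095°

82.831°W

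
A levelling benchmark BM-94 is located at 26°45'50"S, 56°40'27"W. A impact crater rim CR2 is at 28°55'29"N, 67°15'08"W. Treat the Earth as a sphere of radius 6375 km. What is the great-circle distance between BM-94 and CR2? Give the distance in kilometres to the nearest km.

6298 km

BM-94: φ = -26.76389°, λ = -56.67417°
CR2: φ = +28.92472°, λ = -67.25222°
Δφ = 55.6886°,  Δλ = -10.5781°
a = sin²(Δφ/2) + cos φ₁ cos φ₂ sin²(Δλ/2) = 0.224795
c = 2·arcsin(√a) = 0.987942 rad = 56.6049°
d = R·c = 6375 × 0.987942 = 6298.1 km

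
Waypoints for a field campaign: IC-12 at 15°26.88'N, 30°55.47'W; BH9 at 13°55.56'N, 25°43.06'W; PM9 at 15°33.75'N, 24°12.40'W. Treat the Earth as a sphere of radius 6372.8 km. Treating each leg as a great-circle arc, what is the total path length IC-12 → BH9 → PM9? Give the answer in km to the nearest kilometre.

829 km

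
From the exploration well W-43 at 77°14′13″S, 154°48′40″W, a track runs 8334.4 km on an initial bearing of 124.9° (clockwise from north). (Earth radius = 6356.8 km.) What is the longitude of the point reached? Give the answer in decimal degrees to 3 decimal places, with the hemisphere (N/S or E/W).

33.478°W

W-43: φ = -77.23694°, λ = -154.81111°
δ = d/R = 8334.4/6356.8 = 1.311100 rad
φ₂ = arcsin(sin φ₁ cos δ + cos φ₁ sin δ cos θ)
   = arcsin(-0.97529·0.25679 + 0.22092·0.96647·-0.57215) = -21.87620°
λ₂ = λ₁ + atan2(sin θ sin δ cos φ₁, cos δ − sin φ₁ sin φ₂) = -33.47789°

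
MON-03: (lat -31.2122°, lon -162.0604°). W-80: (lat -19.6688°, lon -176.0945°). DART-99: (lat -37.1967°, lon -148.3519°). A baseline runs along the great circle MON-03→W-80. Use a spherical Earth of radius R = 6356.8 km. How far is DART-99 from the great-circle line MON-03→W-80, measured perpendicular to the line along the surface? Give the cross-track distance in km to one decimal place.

δ₁₃ = central angle MON-03→DART-99 = 0.223428 rad  (haversine)
θ₁₃ = bearing MON-03→DART-99 = 121.575°,  θ₁₂ = bearing MON-03→W-80 = 309.095°
dₓₜ = R·arcsin(sin δ₁₃ · sin(θ₁₃ − θ₁₂)) = 6356.8·arcsin(0.22157·sin(-187.521°)) = 184.377 km
|dₓₜ| = 184.377 km

184.4 km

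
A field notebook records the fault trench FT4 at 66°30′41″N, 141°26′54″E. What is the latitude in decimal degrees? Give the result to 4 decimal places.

66° + 30′/60 + 41″/3600 = 66 + 0.50000 + 0.01139 = 66.5114°

66.5114°N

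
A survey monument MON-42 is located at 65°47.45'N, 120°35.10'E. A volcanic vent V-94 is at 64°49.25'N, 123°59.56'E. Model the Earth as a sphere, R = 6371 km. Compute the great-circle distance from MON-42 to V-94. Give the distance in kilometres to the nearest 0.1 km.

191.5 km

MON-42: φ = +65.79083°, λ = +120.58500°
V-94: φ = +64.82083°, λ = +123.99267°
Δφ = -0.9700°,  Δλ = 3.4077°
a = sin²(Δφ/2) + cos φ₁ cos φ₂ sin²(Δλ/2) = 0.000226
c = 2·arcsin(√a) = 0.030060 rad = 1.7223°
d = R·c = 6371 × 0.030060 = 191.5 km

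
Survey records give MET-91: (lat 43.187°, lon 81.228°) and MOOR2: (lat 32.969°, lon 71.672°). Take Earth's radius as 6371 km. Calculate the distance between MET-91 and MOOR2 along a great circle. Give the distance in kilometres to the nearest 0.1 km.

1408.8 km

Δφ = -10.2180°,  Δλ = -9.5560°
a = sin²(Δφ/2) + cos φ₁ cos φ₂ sin²(Δλ/2) = 0.012174
c = 2·arcsin(√a) = 0.221123 rad = 12.6694°
d = R·c = 6371 × 0.221123 = 1408.8 km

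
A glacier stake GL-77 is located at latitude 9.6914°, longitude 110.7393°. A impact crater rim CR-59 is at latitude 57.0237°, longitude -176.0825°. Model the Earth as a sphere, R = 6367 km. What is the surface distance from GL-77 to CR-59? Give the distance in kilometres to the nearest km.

8085 km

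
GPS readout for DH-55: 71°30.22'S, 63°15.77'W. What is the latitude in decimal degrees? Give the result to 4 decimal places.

71.5037°S

71° + 30.22′/60 = 71 + 0.50367 = 71.5037°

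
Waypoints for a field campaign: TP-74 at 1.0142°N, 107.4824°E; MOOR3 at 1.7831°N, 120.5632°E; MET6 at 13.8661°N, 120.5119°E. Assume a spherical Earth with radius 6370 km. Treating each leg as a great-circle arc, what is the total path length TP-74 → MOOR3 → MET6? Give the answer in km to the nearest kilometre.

TP-74→MOOR3: c = 0.228627 rad, d = 1456.36 km
MOOR3→MET6: c = 0.210890 rad, d = 1343.37 km
Total = 1456.36 + 1343.37 = 2799.72 km

2800 km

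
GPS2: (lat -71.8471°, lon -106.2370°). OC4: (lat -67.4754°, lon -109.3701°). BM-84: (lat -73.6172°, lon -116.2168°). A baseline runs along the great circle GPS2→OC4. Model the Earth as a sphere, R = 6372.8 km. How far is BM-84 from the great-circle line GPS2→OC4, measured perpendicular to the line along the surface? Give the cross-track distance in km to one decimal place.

359.8 km

δ₁₃ = central angle GPS2→BM-84 = 0.060123 rad  (haversine)
θ₁₃ = bearing GPS2→BM-84 = 234.439°,  θ₁₂ = bearing GPS2→OC4 = 344.536°
dₓₜ = R·arcsin(sin δ₁₃ · sin(θ₁₃ − θ₁₂)) = 6372.8·arcsin(0.06009·sin(-110.097°)) = -359.795 km
|dₓₜ| = 359.795 km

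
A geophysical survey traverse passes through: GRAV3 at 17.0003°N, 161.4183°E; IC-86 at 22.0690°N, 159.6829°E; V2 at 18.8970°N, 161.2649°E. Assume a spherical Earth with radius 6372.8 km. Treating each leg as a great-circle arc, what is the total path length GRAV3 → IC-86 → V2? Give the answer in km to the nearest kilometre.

982 km

GRAV3→IC-86: c = 0.092953 rad, d = 592.37 km
IC-86→V2: c = 0.061104 rad, d = 389.40 km
Total = 592.37 + 389.40 = 981.77 km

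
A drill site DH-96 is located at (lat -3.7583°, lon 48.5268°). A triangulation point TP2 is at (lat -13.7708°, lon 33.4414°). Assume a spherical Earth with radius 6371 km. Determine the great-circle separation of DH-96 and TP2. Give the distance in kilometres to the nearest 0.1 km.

Δφ = -10.0125°,  Δλ = -15.0854°
a = sin²(Δφ/2) + cos φ₁ cos φ₂ sin²(Δλ/2) = 0.024314
c = 2·arcsin(√a) = 0.313139 rad = 17.9415°
d = R·c = 6371 × 0.313139 = 1995.0 km

1995.0 km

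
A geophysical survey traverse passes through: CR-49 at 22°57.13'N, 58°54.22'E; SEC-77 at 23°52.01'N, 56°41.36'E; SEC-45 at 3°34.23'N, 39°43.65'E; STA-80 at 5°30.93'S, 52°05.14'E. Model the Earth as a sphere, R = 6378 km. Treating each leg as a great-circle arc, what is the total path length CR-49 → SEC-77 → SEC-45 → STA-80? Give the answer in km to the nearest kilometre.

4857 km

CR-49: φ = +22.95217°, λ = +58.90367°
SEC-77: φ = +23.86683°, λ = +56.68933°
SEC-45: φ = +3.57050°, λ = +39.72750°
STA-80: φ = -5.51550°, λ = +52.08567°
CR-49→SEC-77: c = 0.038893 rad, d = 248.06 km
SEC-77→SEC-45: c = 0.455122 rad, d = 2902.77 km
SEC-45→STA-80: c = 0.267505 rad, d = 1706.15 km
Total = 248.06 + 2902.77 + 1706.15 = 4856.97 km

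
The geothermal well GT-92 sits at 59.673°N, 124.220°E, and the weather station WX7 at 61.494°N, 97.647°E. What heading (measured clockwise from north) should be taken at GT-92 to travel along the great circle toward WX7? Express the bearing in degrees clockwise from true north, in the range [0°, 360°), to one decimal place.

289.4°

Δλ = -26.5730°
y = sin Δλ · cos φ₂ = -0.213492
x = cos φ₁ sin φ₂ − sin φ₁ cos φ₂ cos Δλ = 0.075293
θ = atan2(y, x) = -70.5737° → 289.4263° (mod 360°)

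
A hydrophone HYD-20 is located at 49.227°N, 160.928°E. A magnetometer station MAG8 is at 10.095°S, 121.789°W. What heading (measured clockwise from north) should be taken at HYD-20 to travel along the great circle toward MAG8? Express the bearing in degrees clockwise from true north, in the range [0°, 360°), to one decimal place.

106.2°

Δλ = 77.2830°
y = sin Δλ · cos φ₂ = 0.960368
x = cos φ₁ sin φ₂ − sin φ₁ cos φ₂ cos Δλ = -0.278598
θ = atan2(y, x) = 106.1772° → 106.1772° (mod 360°)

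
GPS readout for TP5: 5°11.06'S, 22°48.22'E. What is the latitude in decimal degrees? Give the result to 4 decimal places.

5.1843°S

5° + 11.06′/60 = 5 + 0.18433 = 5.1843°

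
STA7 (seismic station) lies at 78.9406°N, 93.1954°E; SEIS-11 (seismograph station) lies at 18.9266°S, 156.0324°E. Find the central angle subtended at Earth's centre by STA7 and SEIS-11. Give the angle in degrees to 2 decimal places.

103.62°

Δφ = -97.8672°,  Δλ = 62.8370°
a = sin²(Δφ/2) + cos φ₁ cos φ₂ sin²(Δλ/2) = 0.617747
c = 2·arcsin(√a) = 1.808523 rad = 103.6208°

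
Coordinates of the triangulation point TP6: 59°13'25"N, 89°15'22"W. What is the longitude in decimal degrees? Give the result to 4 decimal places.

89° + 15′/60 + 22″/3600 = 89 + 0.25000 + 0.00611 = 89.2561°

89.2561°W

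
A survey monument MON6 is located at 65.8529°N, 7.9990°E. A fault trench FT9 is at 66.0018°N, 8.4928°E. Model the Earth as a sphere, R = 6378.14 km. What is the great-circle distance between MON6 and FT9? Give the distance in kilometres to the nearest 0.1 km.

27.9 km

Δφ = 0.1489°,  Δλ = 0.4938°
a = sin²(Δφ/2) + cos φ₁ cos φ₂ sin²(Δλ/2) = 0.000005
c = 2·arcsin(√a) = 0.004372 rad = 0.2505°
d = R·c = 6378.14 × 0.004372 = 27.9 km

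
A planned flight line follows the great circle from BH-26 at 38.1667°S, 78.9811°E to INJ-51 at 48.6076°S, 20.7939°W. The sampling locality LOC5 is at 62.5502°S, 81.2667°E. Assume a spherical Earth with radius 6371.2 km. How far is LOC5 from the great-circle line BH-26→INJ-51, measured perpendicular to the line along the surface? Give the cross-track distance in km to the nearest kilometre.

1964 km

δ₁₃ = central angle BH-26→LOC5 = 0.426270 rad  (haversine)
θ₁₃ = bearing BH-26→LOC5 = 177.452°,  θ₁₂ = bearing BH-26→INJ-51 = 224.669°
dₓₜ = R·arcsin(sin δ₁₃ · sin(θ₁₃ − θ₁₂)) = 6371.2·arcsin(0.41348·sin(-47.217°)) = -1964.412 km
|dₓₜ| = 1964.412 km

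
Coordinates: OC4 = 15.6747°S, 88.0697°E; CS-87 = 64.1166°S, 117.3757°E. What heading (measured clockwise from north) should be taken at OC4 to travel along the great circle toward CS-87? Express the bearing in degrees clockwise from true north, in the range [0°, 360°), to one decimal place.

164.4°

Δλ = 29.3060°
y = sin Δλ · cos φ₂ = 0.213675
x = cos φ₁ sin φ₂ − sin φ₁ cos φ₂ cos Δλ = -0.763378
θ = atan2(y, x) = 164.3627° → 164.3627° (mod 360°)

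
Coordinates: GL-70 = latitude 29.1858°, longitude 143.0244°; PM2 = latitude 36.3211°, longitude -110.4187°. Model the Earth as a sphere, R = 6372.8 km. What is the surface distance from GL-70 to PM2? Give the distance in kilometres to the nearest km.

9446 km

Δφ = 7.1353°,  Δλ = 106.5569°
a = sin²(Δφ/2) + cos φ₁ cos φ₂ sin²(Δλ/2) = 0.455808
c = 2·arcsin(√a) = 1.482297 rad = 84.9293°
d = R·c = 6372.8 × 1.482297 = 9446.4 km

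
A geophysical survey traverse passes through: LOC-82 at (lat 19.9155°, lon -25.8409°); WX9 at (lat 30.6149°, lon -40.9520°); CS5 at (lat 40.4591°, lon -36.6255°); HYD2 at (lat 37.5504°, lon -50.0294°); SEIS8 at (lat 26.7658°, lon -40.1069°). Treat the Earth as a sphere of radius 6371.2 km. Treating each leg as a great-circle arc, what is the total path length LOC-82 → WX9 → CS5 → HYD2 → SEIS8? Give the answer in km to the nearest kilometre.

LOC-82→WX9: c = 0.302360 rad, d = 1926.40 km
WX9→CS5: c = 0.182405 rad, d = 1162.14 km
CS5→HYD2: c = 0.188536 rad, d = 1201.20 km
HYD2→SEIS8: c = 0.238264 rad, d = 1518.03 km
Total = 1926.40 + 1162.14 + 1201.20 + 1518.03 = 5807.76 km

5808 km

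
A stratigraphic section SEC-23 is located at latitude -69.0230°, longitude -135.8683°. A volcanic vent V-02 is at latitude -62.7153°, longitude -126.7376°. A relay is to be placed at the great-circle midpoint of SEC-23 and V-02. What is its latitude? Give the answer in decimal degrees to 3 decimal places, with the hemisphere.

65.936°S

Bx = cos φ₂ cos Δλ = 0.452604,  By = cos φ₂ sin Δλ = 0.072744
φₘ = atan2(sin φ₁ + sin φ₂, √((cos φ₁ + Bx)² + By²)) = -65.93598°
λₘ = λ₁ + atan2(By, cos φ₁ + Bx) = -130.74023°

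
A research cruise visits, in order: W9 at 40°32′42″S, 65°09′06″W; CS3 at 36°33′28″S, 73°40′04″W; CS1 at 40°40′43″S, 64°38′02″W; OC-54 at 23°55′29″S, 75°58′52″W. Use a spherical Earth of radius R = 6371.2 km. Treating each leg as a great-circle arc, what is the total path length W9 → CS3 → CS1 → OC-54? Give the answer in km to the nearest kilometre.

3913 km

W9: φ = -40.54500°, λ = -65.15167°
CS3: φ = -36.55778°, λ = -73.66778°
CS1: φ = -40.67861°, λ = -64.63389°
OC-54: φ = -23.92472°, λ = -75.98111°
W9→CS3: c = 0.135384 rad, d = 862.56 km
CS3→CS1: c = 0.142540 rad, d = 908.15 km
CS1→OC-54: c = 0.336242 rad, d = 2142.26 km
Total = 862.56 + 908.15 + 2142.26 = 3912.97 km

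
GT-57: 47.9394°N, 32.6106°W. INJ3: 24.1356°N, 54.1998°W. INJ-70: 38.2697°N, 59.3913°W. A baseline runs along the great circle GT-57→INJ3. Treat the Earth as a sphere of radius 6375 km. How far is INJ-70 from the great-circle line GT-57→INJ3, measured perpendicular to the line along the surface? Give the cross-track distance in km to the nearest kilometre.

δ₁₃ = central angle GT-57→INJ-70 = 0.378074 rad  (haversine)
θ₁₃ = bearing GT-57→INJ-70 = 253.402°,  θ₁₂ = bearing GT-57→INJ3 = 223.320°
dₓₜ = R·arcsin(sin δ₁₃ · sin(θ₁₃ − θ₁₂)) = 6375·arcsin(0.36913·sin(30.082°)) = 1186.342 km
|dₓₜ| = 1186.342 km

1186 km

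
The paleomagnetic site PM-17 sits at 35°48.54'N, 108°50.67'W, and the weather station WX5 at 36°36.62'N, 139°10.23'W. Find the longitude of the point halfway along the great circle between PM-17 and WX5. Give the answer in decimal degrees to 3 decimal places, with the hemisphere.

123.928°W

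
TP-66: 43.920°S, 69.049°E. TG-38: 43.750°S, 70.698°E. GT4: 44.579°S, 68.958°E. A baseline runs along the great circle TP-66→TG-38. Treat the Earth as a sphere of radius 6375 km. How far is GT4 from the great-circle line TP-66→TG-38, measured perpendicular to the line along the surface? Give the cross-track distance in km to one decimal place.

δ₁₃ = central angle TP-66→GT4 = 0.011558 rad  (haversine)
θ₁₃ = bearing TP-66→GT4 = 185.617°,  θ₁₂ = bearing TP-66→TG-38 = 82.438°
dₓₜ = R·arcsin(sin δ₁₃ · sin(θ₁₃ − θ₁₂)) = 6375·arcsin(0.01156·sin(103.179°)) = 71.741 km
|dₓₜ| = 71.741 km

71.7 km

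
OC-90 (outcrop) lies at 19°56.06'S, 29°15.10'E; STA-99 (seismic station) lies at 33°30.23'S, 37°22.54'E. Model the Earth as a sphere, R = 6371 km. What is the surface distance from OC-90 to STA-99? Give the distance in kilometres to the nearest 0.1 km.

OC-90: φ = -19.93433°, λ = +29.25167°
STA-99: φ = -33.50383°, λ = +37.37567°
Δφ = -13.5695°,  Δλ = 8.1240°
a = sin²(Δφ/2) + cos φ₁ cos φ₂ sin²(Δλ/2) = 0.017890
c = 2·arcsin(√a) = 0.268314 rad = 15.3732°
d = R·c = 6371 × 0.268314 = 1709.4 km

1709.4 km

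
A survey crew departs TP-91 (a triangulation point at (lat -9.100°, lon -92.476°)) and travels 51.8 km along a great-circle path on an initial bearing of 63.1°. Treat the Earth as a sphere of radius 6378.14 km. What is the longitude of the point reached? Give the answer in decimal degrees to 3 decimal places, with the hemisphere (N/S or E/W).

δ = d/R = 51.8/6378.14 = 0.008121 rad
φ₂ = arcsin(sin φ₁ cos δ + cos φ₁ sin δ cos θ)
   = arcsin(-0.15816·0.99997 + 0.98741·0.00812·0.45243) = -8.88923°
λ₂ = λ₁ + atan2(sin θ sin δ cos φ₁, cos δ − sin φ₁ sin φ₂) = -92.05598°

92.056°W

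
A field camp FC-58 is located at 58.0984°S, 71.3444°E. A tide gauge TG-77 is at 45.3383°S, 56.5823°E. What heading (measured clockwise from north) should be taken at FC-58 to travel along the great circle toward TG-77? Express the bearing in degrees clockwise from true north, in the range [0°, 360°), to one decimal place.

318.3°

Δλ = -14.7621°
y = sin Δλ · cos φ₂ = -0.179108
x = cos φ₁ sin φ₂ − sin φ₁ cos φ₂ cos Δλ = 0.201172
θ = atan2(y, x) = -41.6794° → 318.3206° (mod 360°)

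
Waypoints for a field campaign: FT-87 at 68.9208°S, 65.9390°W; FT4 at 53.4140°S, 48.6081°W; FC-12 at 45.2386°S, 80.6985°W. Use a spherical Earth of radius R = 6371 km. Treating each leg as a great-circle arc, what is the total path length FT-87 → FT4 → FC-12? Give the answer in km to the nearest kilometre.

4414 km

FT-87→FT4: c = 0.304935 rad, d = 1942.74 km
FT4→FC-12: c = 0.387882 rad, d = 2471.20 km
Total = 1942.74 + 2471.20 = 4413.94 km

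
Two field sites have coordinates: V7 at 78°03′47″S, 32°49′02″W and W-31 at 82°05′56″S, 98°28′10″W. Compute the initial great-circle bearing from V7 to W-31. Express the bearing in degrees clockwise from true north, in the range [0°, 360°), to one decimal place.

220.0°

V7: φ = -78.06306°, λ = -32.81722°
W-31: φ = -82.09889°, λ = -98.46944°
Δλ = -65.6522°
y = sin Δλ · cos φ₂ = -0.125238
x = cos φ₁ sin φ₂ − sin φ₁ cos φ₂ cos Δλ = -0.149424
θ = atan2(y, x) = -140.0325° → 219.9675° (mod 360°)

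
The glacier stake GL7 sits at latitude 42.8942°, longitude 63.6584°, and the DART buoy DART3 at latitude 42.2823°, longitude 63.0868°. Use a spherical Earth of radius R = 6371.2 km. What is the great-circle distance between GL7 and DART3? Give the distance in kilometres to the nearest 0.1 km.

Δφ = -0.6119°,  Δλ = -0.5716°
a = sin²(Δφ/2) + cos φ₁ cos φ₂ sin²(Δλ/2) = 0.000042
c = 2·arcsin(√a) = 0.012962 rad = 0.7426°
d = R·c = 6371.2 × 0.012962 = 82.6 km

82.6 km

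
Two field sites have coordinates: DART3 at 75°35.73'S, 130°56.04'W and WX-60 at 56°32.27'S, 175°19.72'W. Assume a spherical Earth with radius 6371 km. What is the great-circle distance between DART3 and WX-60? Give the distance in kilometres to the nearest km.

2784 km

DART3: φ = -75.59550°, λ = -130.93400°
WX-60: φ = -56.53783°, λ = -175.32867°
Δφ = 19.0577°,  Δλ = -44.3947°
a = sin²(Δφ/2) + cos φ₁ cos φ₂ sin²(Δλ/2) = 0.046983
c = 2·arcsin(√a) = 0.436978 rad = 25.0370°
d = R·c = 6371 × 0.436978 = 2784.0 km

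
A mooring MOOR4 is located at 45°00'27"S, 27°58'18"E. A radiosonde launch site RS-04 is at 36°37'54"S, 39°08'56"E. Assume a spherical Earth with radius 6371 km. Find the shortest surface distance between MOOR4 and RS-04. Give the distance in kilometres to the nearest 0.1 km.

1321.3 km

MOOR4: φ = -45.00750°, λ = +27.97167°
RS-04: φ = -36.63167°, λ = +39.14889°
Δφ = 8.3758°,  Δλ = 11.1772°
a = sin²(Δφ/2) + cos φ₁ cos φ₂ sin²(Δλ/2) = 0.010714
c = 2·arcsin(√a) = 0.207388 rad = 11.8824°
d = R·c = 6371 × 0.207388 = 1321.3 km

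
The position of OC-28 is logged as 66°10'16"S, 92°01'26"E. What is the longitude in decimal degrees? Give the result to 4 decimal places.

92.0239°E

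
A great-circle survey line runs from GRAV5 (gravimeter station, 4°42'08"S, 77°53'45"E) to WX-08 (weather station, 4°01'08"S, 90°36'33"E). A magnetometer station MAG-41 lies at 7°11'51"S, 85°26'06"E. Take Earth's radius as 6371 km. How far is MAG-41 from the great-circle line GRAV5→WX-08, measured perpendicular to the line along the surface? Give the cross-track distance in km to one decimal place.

319.1 km

GRAV5: φ = -4.70222°, λ = +77.89583°
WX-08: φ = -4.01889°, λ = +90.60917°
MAG-41: φ = -7.19750°, λ = +85.43500°
δ₁₃ = central angle GRAV5→MAG-41 = 0.137919 rad  (haversine)
θ₁₃ = bearing GRAV5→MAG-41 = 108.771°,  θ₁₂ = bearing GRAV5→WX-08 = 87.412°
dₓₜ = R·arcsin(sin δ₁₃ · sin(θ₁₃ − θ₁₂)) = 6371·arcsin(0.13748·sin(21.359°)) = 319.141 km
|dₓₜ| = 319.141 km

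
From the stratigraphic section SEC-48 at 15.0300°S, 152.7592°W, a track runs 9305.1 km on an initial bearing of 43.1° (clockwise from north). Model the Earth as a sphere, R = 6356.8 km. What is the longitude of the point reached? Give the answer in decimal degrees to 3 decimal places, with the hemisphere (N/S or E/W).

δ = d/R = 9305.1/6356.8 = 1.463803 rad
φ₂ = arcsin(sin φ₁ cos δ + cos φ₁ sin δ cos θ)
   = arcsin(-0.25932·0.10679 + 0.96579·0.99428·0.73016) = 42.33451°
λ₂ = λ₁ + atan2(sin θ sin δ cos φ₁, cos δ − sin φ₁ sin φ₂) = -85.97530°

85.975°W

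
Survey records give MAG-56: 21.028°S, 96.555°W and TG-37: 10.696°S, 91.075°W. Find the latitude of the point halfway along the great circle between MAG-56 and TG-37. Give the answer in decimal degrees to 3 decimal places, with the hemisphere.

15.879°S

Bx = cos φ₂ cos Δλ = 0.978135,  By = cos φ₂ sin Δλ = 0.093839
φₘ = atan2(sin φ₁ + sin φ₂, √((cos φ₁ + Bx)² + By²)) = -15.87923°
λₘ = λ₁ + atan2(By, cos φ₁ + Bx) = -93.74456°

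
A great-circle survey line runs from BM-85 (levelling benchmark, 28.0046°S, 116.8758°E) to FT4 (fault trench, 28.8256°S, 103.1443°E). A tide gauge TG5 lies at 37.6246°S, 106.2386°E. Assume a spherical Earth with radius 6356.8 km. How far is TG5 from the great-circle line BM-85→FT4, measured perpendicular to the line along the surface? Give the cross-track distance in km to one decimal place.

982.6 km

δ₁₃ = central angle BM-85→TG5 = 0.228881 rad  (haversine)
θ₁₃ = bearing BM-85→TG5 = 220.119°,  θ₁₂ = bearing BM-85→FT4 = 262.850°
dₓₜ = R·arcsin(sin δ₁₃ · sin(θ₁₃ − θ₁₂)) = 6356.8·arcsin(0.22689·sin(-42.732°)) = -982.589 km
|dₓₜ| = 982.589 km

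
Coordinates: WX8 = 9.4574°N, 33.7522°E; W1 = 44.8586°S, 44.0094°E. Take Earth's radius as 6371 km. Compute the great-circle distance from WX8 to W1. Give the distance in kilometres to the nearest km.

Δφ = -54.3160°,  Δλ = 10.2572°
a = sin²(Δφ/2) + cos φ₁ cos φ₂ sin²(Δλ/2) = 0.213930
c = 2·arcsin(√a) = 0.961684 rad = 55.1004°
d = R·c = 6371 × 0.961684 = 6126.9 km

6127 km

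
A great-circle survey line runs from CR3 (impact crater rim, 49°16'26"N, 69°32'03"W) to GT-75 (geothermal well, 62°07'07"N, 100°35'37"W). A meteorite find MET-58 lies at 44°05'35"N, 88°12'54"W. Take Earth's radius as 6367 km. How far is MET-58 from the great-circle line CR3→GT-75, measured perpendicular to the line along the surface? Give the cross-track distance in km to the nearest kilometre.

CR3: φ = +49.27389°, λ = -69.53417°
GT-75: φ = +62.11861°, λ = -100.59361°
MET-58: φ = +44.09306°, λ = -88.21500°
δ₁₃ = central angle CR3→MET-58 = 0.240462 rad  (haversine)
θ₁₃ = bearing CR3→MET-58 = 255.003°,  θ₁₂ = bearing CR3→GT-75 = 318.543°
dₓₜ = R·arcsin(sin δ₁₃ · sin(θ₁₃ − θ₁₂)) = 6367·arcsin(0.23815·sin(-63.540°)) = -1367.967 km
|dₓₜ| = 1367.967 km

1368 km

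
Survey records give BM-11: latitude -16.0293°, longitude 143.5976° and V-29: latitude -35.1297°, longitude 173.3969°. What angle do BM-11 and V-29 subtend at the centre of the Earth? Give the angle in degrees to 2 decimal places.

Δφ = -19.1004°,  Δλ = 29.7993°
a = sin²(Δφ/2) + cos φ₁ cos φ₂ sin²(Δλ/2) = 0.079496
c = 2·arcsin(√a) = 0.571653 rad = 32.7533°

32.75°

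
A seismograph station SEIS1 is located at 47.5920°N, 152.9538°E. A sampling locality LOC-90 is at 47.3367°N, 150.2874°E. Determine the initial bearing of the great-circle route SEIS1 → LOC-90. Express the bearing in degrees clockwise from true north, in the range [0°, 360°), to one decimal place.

262.9°

Δλ = -2.6664°
y = sin Δλ · cos φ₂ = -0.031527
x = cos φ₁ sin φ₂ − sin φ₁ cos φ₂ cos Δλ = -0.003914
θ = atan2(y, x) = -97.0771° → 262.9229° (mod 360°)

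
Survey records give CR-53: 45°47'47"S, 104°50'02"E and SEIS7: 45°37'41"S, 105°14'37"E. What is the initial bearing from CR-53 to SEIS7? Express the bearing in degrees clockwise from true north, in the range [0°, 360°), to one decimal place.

59.7°

CR-53: φ = -45.79639°, λ = +104.83389°
SEIS7: φ = -45.62806°, λ = +105.24361°
Δλ = 0.4097°
y = sin Δλ · cos φ₂ = 0.005001
x = cos φ₁ sin φ₂ − sin φ₁ cos φ₂ cos Δλ = 0.002925
θ = atan2(y, x) = 59.6748° → 59.6748° (mod 360°)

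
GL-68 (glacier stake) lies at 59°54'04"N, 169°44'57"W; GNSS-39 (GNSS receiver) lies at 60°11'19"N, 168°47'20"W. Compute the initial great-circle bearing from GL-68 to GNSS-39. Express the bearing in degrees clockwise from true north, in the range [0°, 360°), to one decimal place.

GL-68: φ = +59.90111°, λ = -169.74917°
GNSS-39: φ = +60.18861°, λ = -168.78889°
Δλ = 0.9603°
y = sin Δλ · cos φ₂ = 0.008332
x = cos φ₁ sin φ₂ − sin φ₁ cos φ₂ cos Δλ = 0.005078
θ = atan2(y, x) = 58.6378° → 58.6378° (mod 360°)

58.6°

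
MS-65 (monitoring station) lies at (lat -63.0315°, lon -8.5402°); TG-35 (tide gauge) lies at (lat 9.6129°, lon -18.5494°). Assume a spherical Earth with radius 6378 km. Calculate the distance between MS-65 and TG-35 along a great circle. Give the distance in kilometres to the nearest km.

8132 km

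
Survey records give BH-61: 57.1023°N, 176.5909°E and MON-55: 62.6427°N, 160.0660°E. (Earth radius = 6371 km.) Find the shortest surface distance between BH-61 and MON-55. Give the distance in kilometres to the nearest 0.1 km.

Δφ = 5.5404°,  Δλ = -16.5249°
a = sin²(Δφ/2) + cos φ₁ cos φ₂ sin²(Δλ/2) = 0.007490
c = 2·arcsin(√a) = 0.173311 rad = 9.9300°
d = R·c = 6371 × 0.173311 = 1104.2 km

1104.2 km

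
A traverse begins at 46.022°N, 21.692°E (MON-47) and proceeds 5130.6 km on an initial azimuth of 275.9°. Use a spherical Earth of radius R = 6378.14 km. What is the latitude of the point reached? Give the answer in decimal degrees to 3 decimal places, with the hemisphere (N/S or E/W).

δ = d/R = 5130.6/6378.14 = 0.804404 rad
φ₂ = arcsin(sin φ₁ cos δ + cos φ₁ sin δ cos θ)
   = arcsin(0.71961·0.69354 + 0.69438·0.72042·0.10279) = 33.40118°
λ₂ = λ₁ + atan2(sin θ sin δ cos φ₁, cos δ − sin φ₁ sin φ₂) = -37.44239°

33.401°N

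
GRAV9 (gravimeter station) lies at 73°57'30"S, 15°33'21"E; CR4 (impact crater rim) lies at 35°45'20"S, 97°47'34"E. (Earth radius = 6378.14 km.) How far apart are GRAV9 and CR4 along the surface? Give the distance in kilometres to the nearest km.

GRAV9: φ = -73.95833°, λ = +15.55583°
CR4: φ = -35.75556°, λ = +97.79278°
Δφ = 38.2028°,  Δλ = 82.2369°
a = sin²(Δφ/2) + cos φ₁ cos φ₂ sin²(Δλ/2) = 0.204067
c = 2·arcsin(√a) = 0.937424 rad = 53.7104°
d = R·c = 6378.14 × 0.937424 = 5979.0 km

5979 km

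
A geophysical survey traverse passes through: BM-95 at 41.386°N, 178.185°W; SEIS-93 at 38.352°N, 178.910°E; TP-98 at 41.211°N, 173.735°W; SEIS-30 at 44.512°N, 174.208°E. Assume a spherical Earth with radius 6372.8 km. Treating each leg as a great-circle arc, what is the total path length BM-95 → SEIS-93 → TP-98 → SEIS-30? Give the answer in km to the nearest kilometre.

BM-95→SEIS-93: c = 0.065705 rad, d = 418.72 km
SEIS-93→TP-98: c = 0.110499 rad, d = 704.19 km
TP-98→SEIS-30: c = 0.164462 rad, d = 1048.08 km
Total = 418.72 + 704.19 + 1048.08 = 2170.99 km

2171 km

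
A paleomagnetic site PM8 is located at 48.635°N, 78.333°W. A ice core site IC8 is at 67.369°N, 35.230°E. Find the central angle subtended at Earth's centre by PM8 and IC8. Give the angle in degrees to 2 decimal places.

Δφ = 18.7340°,  Δλ = 113.5630°
a = sin²(Δφ/2) + cos φ₁ cos φ₂ sin²(Δλ/2) = 0.204464
c = 2·arcsin(√a) = 0.938410 rad = 53.7669°

53.77°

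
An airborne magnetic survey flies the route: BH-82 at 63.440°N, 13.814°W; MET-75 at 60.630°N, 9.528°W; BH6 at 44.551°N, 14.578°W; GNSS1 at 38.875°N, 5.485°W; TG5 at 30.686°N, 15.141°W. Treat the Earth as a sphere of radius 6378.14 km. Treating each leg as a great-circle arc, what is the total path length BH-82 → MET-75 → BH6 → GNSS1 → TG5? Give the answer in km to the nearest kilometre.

4457 km

BH-82→MET-75: c = 0.060270 rad, d = 384.41 km
MET-75→BH6: c = 0.285489 rad, d = 1820.89 km
BH6→GNSS1: c = 0.154263 rad, d = 983.91 km
GNSS1→TG5: c = 0.198728 rad, d = 1267.52 km
Total = 384.41 + 1820.89 + 983.91 + 1267.52 = 4456.73 km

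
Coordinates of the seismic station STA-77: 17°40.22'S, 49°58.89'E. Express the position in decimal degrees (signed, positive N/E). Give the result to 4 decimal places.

lat: 17.6703° S → -17.6703°
lon: 49.9815° E → +49.9815°

-17.6703°, +49.9815°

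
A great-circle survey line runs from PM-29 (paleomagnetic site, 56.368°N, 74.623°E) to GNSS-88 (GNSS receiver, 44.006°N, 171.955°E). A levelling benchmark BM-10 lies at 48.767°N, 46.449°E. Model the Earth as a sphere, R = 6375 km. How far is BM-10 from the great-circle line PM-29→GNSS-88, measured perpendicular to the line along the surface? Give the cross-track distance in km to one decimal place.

δ₁₃ = central angle PM-29→BM-10 = 0.324029 rad  (haversine)
θ₁₃ = bearing PM-29→BM-10 = 257.806°,  θ₁₂ = bearing PM-29→GNSS-88 = 57.117°
dₓₜ = R·arcsin(sin δ₁₃ · sin(θ₁₃ − θ₁₂)) = 6375·arcsin(0.31839·sin(200.689°)) = -718.611 km
|dₓₜ| = 718.611 km

718.6 km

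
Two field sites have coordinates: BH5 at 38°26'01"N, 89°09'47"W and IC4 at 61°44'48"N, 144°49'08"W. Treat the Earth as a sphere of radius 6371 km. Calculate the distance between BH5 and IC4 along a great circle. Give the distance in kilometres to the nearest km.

BH5: φ = +38.43361°, λ = -89.16306°
IC4: φ = +61.74667°, λ = -144.81889°
Δφ = 23.3131°,  Δλ = -55.6558°
a = sin²(Δφ/2) + cos φ₁ cos φ₂ sin²(Δλ/2) = 0.121627
c = 2·arcsin(√a) = 0.712476 rad = 40.8219°
d = R·c = 6371 × 0.712476 = 4539.2 km

4539 km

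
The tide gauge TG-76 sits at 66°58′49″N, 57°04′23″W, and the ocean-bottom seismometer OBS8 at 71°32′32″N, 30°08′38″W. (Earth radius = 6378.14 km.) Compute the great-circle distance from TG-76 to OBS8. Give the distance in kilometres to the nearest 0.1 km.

1163.5 km

TG-76: φ = +66.98028°, λ = -57.07306°
OBS8: φ = +71.54222°, λ = -30.14389°
Δφ = 4.5619°,  Δλ = 26.9292°
a = sin²(Δφ/2) + cos φ₁ cos φ₂ sin²(Δλ/2) = 0.008296
c = 2·arcsin(√a) = 0.182423 rad = 10.4521°
d = R·c = 6378.14 × 0.182423 = 1163.5 km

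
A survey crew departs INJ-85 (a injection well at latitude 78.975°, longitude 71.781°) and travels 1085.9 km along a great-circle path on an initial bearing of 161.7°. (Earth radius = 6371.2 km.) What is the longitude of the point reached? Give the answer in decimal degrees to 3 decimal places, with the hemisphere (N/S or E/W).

80.518°E

δ = d/R = 1085.9/6371.2 = 0.170439 rad
φ₂ = arcsin(sin φ₁ cos δ + cos φ₁ sin δ cos θ)
   = arcsin(0.98154·0.98551 + 0.19124·0.16961·-0.94943) = 69.47601°
λ₂ = λ₁ + atan2(sin θ sin δ cos φ₁, cos δ − sin φ₁ sin φ₂) = 80.51833°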